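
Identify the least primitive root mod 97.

5

φ(97) = 97 − 1 = 96 = 2^5 · 3.
Test candidates g = 2, 3, … against the prime factors q ∈ {2, 3} of φ(97): g is a generator iff g^(96/q) ≢ 1 for every such q.
g = 2: 2^48 ≡ 1 — hits 1, so not a primitive root.
g = 3: 3^48 ≡ 1 — hits 1, so not a primitive root.
g = 4: 4^48 ≡ 1 — hits 1, so not a primitive root.
g = 5: 5^48 ≡ 96; 5^32 ≡ 35 — none is 1, so 5 is a primitive root.
So 5 is the smallest generator of (Z/97Z)^×.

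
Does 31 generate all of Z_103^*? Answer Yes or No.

φ(103) = 103 − 1 = 102 = 2 · 3 · 17.
It suffices to check that the order of 31 is not a proper divisor of 102: compute 31^(102/q) for q ∈ {2, 3, 17}.
31^51 ≡ 102 (mod 103)  [q = 2: ≢ 1 ✓]
31^34 ≡ 1 (mod 103)  [q = 3: ≡ 1 ✗]
31^6 ≡ 61 (mod 103)  [q = 17: ≢ 1 ✓]
Since 31^34 ≡ 1, the order of 31 divides 34 < 102, so 31 is not a primitive root.

No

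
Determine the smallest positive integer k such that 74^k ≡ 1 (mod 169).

39

Since 74 ∈ (Z/169Z)^×, its order divides φ(169) = φ(13^2) = 13·(13−1) = 156 = 2^2 · 3 · 13.
Divisors of 156: 1, 2, 3, 4, 6, 12, 13, 26, 39, 52, 78, 156.
Check 74^d mod 169 for each divisor in increasing order:
74^1 ≡ 74 (mod 169)
74^2 ≡ 68 (mod 169)
74^3 ≡ 131 (mod 169)
74^4 ≡ 61 (mod 169)
74^6 ≡ 92 (mod 169)
74^12 ≡ 14 (mod 169)
74^13 ≡ 22 (mod 169)
74^26 ≡ 146 (mod 169)
74^39 ≡ 1 (mod 169) ✓
Hence ord(74) = 39.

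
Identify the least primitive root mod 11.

φ(11) = 11 − 1 = 10 = 2 · 5.
Test candidates g = 2, 3, … against the prime factors q ∈ {2, 5} of φ(11): g is a generator iff g^(10/q) ≢ 1 for every such q.
g = 2: 2^5 ≡ 10; 2^2 ≡ 4 — none is 1, so 2 is a primitive root.
The smallest primitive root modulo 11 is 2.

2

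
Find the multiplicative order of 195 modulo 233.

Since 195 ∈ (Z/233Z)^×, its order divides φ(233) = 233 − 1 = 232 = 2^3 · 29.
Divisors of 232: 1, 2, 4, 8, 29, 58, 116, 232.
Test each divisor d:
195^1 ≡ 195 (mod 233)
195^2 ≡ 46 (mod 233)
195^4 ≡ 19 (mod 233)
195^8 ≡ 128 (mod 233)
195^29 ≡ 232 (mod 233)
195^58 ≡ 1 (mod 233) ✓
The smallest such exponent is 58, so the order of 195 is 58.

58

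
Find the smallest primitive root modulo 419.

2

φ(419) = 419 − 1 = 418 = 2 · 11 · 19.
Test candidates g = 2, 3, … against the prime factors q ∈ {2, 11, 19} of φ(419): g is a generator iff g^(418/q) ≢ 1 for every such q.
g = 2: 2^209 ≡ 418; 2^38 ≡ 334; 2^22 ≡ 114 — none is 1, so 2 is a primitive root.
So 2 is the smallest generator of (Z/419Z)^×.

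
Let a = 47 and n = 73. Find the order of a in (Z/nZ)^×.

Since 47 ∈ (Z/73Z)^×, its order divides φ(73) = 73 − 1 = 72 = 2^3 · 3^2.
Divisors of 72: 1, 2, 3, 4, 6, 8, 9, 12, 18, 24, 36, 72.
Evaluate successive powers at the divisors of 72:
47^1 ≡ 47
47^2 ≡ 19
47^3 ≡ 17
47^4 ≡ 69
47^6 ≡ 70
47^8 ≡ 16
47^9 ≡ 22
47^12 ≡ 9
47^18 ≡ 46
47^24 ≡ 8
47^36 ≡ 72
47^72 ≡ 1
So ord_73(47) = 72.

72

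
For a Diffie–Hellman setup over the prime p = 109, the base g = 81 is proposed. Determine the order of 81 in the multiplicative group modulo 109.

27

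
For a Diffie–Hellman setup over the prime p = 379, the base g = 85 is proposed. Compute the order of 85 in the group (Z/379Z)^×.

54

The order of 85 must divide φ(379) = 379 − 1 = 378 = 2 · 3^3 · 7.
Divisors of 378: 1, 2, 3, 6, 7, 9, 14, 18, 21, 27, 42, 54, 63, 126, 189, 378.
Check 85^d mod 379 for each divisor in increasing order:
85^1 ≡ 85 (mod 379)
85^2 ≡ 24 (mod 379)
85^3 ≡ 145 (mod 379)
85^6 ≡ 180 (mod 379)
85^7 ≡ 140 (mod 379)
85^9 ≡ 328 (mod 379)
85^14 ≡ 271 (mod 379)
85^18 ≡ 327 (mod 379)
85^21 ≡ 40 (mod 379)
85^27 ≡ 378 (mod 379)
85^42 ≡ 84 (mod 379)
85^54 ≡ 1 (mod 379) ✓
So ord_379(85) = 54.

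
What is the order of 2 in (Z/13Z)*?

The order of 2 must divide φ(13) = 13 − 1 = 12 = 2^2 · 3.
Divisors of 12: 1, 2, 3, 4, 6, 12.
Check 2^d mod 13 for each divisor in increasing order:
2^1 ≡ 2 (mod 13)
2^2 ≡ 4 (mod 13)
2^3 ≡ 8 (mod 13)
2^4 ≡ 3 (mod 13)
2^6 ≡ 12 (mod 13)
2^12 ≡ 1 (mod 13) ✓
The smallest such exponent is 12, so the order of 2 is 12.

12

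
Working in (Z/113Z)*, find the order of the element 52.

56

Since 52 ∈ (Z/113Z)^×, its order divides φ(113) = 113 − 1 = 112 = 2^4 · 7.
Divisors of 112: 1, 2, 4, 7, 8, 14, 16, 28, 56, 112.
Evaluate successive powers at the divisors of 112:
52^1 ≡ 52 (mod 113)
52^2 ≡ 105 (mod 113)
52^4 ≡ 64 (mod 113)
52^7 ≡ 44 (mod 113)
52^8 ≡ 28 (mod 113)
52^14 ≡ 15 (mod 113)
52^16 ≡ 106 (mod 113)
52^28 ≡ 112 (mod 113)
52^56 ≡ 1 (mod 113) ✓
Hence ord(52) = 56.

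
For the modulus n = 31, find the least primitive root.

3

φ(31) = 31 − 1 = 30 = 2 · 3 · 5.
g is a primitive root iff g^(30/q) ≢ 1 (mod 31) for each prime q ∈ {2, 3, 5}.
g = 2: 2^15 ≡ 1 — hits 1, so not a primitive root.
g = 3: 3^15 ≡ 30; 3^10 ≡ 25; 3^6 ≡ 16 — none is 1, so 3 is a primitive root.
So 3 is the smallest generator of (Z/31Z)^×.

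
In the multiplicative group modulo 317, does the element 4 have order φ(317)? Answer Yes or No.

φ(317) = 317 − 1 = 316 = 2^2 · 79.
Test 4^(316/q) mod 317 for each prime factor q of 316:
4^158 ≡ 1 (mod 317)  [q = 2: ≡ 1 ✗]
4^4 ≡ 256 (mod 317)  [q = 79: ≢ 1 ✓]
4^158 ≡ 1 shows ord(4) | 158, strictly less than φ(317); not a primitive root.

No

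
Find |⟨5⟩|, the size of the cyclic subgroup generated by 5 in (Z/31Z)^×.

3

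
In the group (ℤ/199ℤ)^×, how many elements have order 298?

φ(199) = 199 − 1 = 198 = 2 · 3^2 · 11.
(Z/199Z)^× is cyclic (|G| = 198); a cyclic group of order m has exactly φ(d) elements of each order d | m, and none otherwise.
Since 298 ∤ 198, the count is 0.

0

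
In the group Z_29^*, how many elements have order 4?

φ(29) = 29 − 1 = 28 = 2^2 · 7.
Since (Z/29Z)^× is cyclic of order 28, the number of elements of order d is φ(d) when d | 28 and 0 otherwise.
4 = 2^2 divides 28, and φ(4) = 2.

2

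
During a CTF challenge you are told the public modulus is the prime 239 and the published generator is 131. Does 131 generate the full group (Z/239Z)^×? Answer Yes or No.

Yes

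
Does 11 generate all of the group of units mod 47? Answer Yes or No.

Yes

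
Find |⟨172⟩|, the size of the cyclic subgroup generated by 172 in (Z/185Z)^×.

36

Since 172 ∈ (Z/185Z)^×, its order divides φ(185) = φ(5·37) = (5−1)·(37−1) = 4·36 = 144 = 2^4 · 3^2.
Divisors of 144: 1, 2, 3, 4, 6, 8, 9, 12, 16, 18, 24, 36, 48, 72, 144.
Test each divisor d:
172^1 ≡ 172 (mod 185)
172^2 ≡ 169 (mod 185)
172^3 ≡ 23 (mod 185)
172^4 ≡ 71 (mod 185)
172^6 ≡ 159 (mod 185)
172^8 ≡ 46 (mod 185)
172^9 ≡ 142 (mod 185)
172^12 ≡ 121 (mod 185)
172^16 ≡ 81 (mod 185)
172^18 ≡ 184 (mod 185)
172^24 ≡ 26 (mod 185)
172^36 ≡ 1 (mod 185) ✓
So ord_185(172) = 36.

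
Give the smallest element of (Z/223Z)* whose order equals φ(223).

3

φ(223) = 223 − 1 = 222 = 2 · 3 · 37.
Test candidates g = 2, 3, … against the prime factors q ∈ {2, 3, 37} of φ(223): g is a generator iff g^(222/q) ≢ 1 for every such q.
g = 2: 2^111 ≡ 1 — hits 1, so not a primitive root.
g = 3: 3^111 ≡ 222; 3^74 ≡ 183; 3^6 ≡ 60 — none is 1, so 3 is a primitive root.
The smallest primitive root modulo 223 is 3.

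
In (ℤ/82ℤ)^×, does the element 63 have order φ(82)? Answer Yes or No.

φ(82) = φ(2)·φ(41) = 1·40 = 40 = 2^3 · 5.
An element g generates (Z/82Z)^× iff g^(40/q) ≢ 1 (mod 82) for each prime q ∈ {2, 5}.
63^20 ≡ 81 (mod 82)  [q = 2: ≢ 1 ✓]
63^8 ≡ 37 (mod 82)  [q = 5: ≢ 1 ✓]
Every test exponent gives a nontrivial residue, hence 63 generates the full group.

Yes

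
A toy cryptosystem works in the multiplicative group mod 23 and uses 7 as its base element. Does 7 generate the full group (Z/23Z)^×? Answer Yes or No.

Yes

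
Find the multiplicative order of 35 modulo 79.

78

Since 35 ∈ (Z/79Z)^×, its order divides φ(79) = 79 − 1 = 78 = 2 · 3 · 13.
Divisors of 78: 1, 2, 3, 6, 13, 26, 39, 78.
Compute 35^d (mod 79) for the divisors d until we hit 1:
35^1 ≡ 35 (mod 79)
35^2 ≡ 40 (mod 79)
35^3 ≡ 57 (mod 79)
35^6 ≡ 10 (mod 79)
35^13 ≡ 24 (mod 79)
35^26 ≡ 23 (mod 79)
35^39 ≡ 78 (mod 79)
35^78 ≡ 1 (mod 79) ✓
The smallest such exponent is 78, so the order of 35 is 78.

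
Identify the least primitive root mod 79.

3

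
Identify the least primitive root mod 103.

5

φ(103) = 103 − 1 = 102 = 2 · 3 · 17.
g is a primitive root iff g^(102/q) ≢ 1 (mod 103) for each prime q ∈ {2, 3, 17}.
g = 2: 2^51 ≡ 1 — hits 1, so not a primitive root.
g = 3: 3^51 ≡ 102; 3^34 ≡ 1 — hits 1, so not a primitive root.
g = 4: 4^51 ≡ 1 — hits 1, so not a primitive root.
g = 5: 5^51 ≡ 102; 5^34 ≡ 56; 5^6 ≡ 72 — none is 1, so 5 is a primitive root.
Hence the least primitive root of 103 is 5.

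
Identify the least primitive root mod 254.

φ(254) = φ(2)·φ(127) = 1·126 = 126 = 2 · 3^2 · 7.
Test candidates g = 2, 3, … against the prime factors q ∈ {2, 3, 7} of φ(254): g is a generator iff g^(126/q) ≢ 1 for every such q.
g = 2: gcd(2, 254) = 2 > 1, not a unit — skip.
g = 3: 3^63 ≡ 253; 3^42 ≡ 107; 3^18 ≡ 131 — none is 1, so 3 is a primitive root.
So 3 is the smallest generator of (Z/254Z)^×.

3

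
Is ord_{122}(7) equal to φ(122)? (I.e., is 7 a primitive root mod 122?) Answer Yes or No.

Yes

φ(122) = φ(2)·φ(61) = 1·60 = 60 = 2^2 · 3 · 5.
It suffices to check that the order of 7 is not a proper divisor of 60: compute 7^(60/q) for q ∈ {2, 3, 5}.
7^30 ≡ 121 (mod 122)  [q = 2: ≢ 1 ✓]
7^20 ≡ 47 (mod 122)  [q = 3: ≢ 1 ✓]
7^12 ≡ 95 (mod 122)  [q = 5: ≢ 1 ✓]
All checks pass, so 7 has order 60 and is a primitive root modulo 122.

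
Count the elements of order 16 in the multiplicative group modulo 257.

8

φ(257) = 257 − 1 = 256 = 2^8.
(Z/257Z)^× is cyclic (|G| = 256); a cyclic group of order m has exactly φ(d) elements of each order d | m, and none otherwise.
16 = 2^4 divides 256, and φ(16) = 8.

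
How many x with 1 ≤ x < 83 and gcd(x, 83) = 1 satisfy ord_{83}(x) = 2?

1

φ(83) = 83 − 1 = 82 = 2 · 41.
(Z/83Z)^× is cyclic (|G| = 82); a cyclic group of order m has exactly φ(d) elements of each order d | m, and none otherwise.
2 | 82, and φ(2) = 2 − 1 = 1.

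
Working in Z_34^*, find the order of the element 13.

4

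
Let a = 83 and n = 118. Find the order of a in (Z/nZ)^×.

The order of 83 must divide φ(118) = φ(2)·φ(59) = 1·58 = 58 = 2 · 29.
Divisors of 58: 1, 2, 29, 58.
Evaluate successive powers at the divisors of 58:
83^1 ≡ 83 (mod 118)
83^2 ≡ 45 (mod 118)
83^29 ≡ 117 (mod 118)
83^58 ≡ 1 (mod 118) ✓
Therefore the multiplicative order of 83 modulo 118 is 58.

58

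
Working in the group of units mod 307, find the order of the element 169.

153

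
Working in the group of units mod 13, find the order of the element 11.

By Lagrange's theorem, ord_13(11) divides φ(13) = 13 − 1 = 12 = 2^2 · 3.
Divisors of 12: 1, 2, 3, 4, 6, 12.
Test each divisor d:
11^1 ≡ 11 (mod 13)
11^2 ≡ 4 (mod 13)
11^3 ≡ 5 (mod 13)
11^4 ≡ 3 (mod 13)
11^6 ≡ 12 (mod 13)
11^12 ≡ 1 (mod 13) ✓
Therefore the multiplicative order of 11 modulo 13 is 12.

12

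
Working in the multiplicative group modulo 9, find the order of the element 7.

ord(7) | φ(9) = φ(3^2) = 3·(3−1) = 6 = 2 · 3.
Divisors of 6: 1, 2, 3, 6.
Test each divisor d:
7^1 ≡ 7 (mod 9)
7^2 ≡ 4 (mod 9)
7^3 ≡ 1 (mod 9) ✓
Hence ord(7) = 3.

3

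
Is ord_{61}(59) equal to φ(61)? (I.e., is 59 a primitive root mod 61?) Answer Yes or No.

Yes

φ(61) = 61 − 1 = 60 = 2^2 · 3 · 5.
Test 59^(60/q) mod 61 for each prime factor q of 60:
59^30 ≡ 60 (mod 61)  [q = 2: ≢ 1 ✓]
59^20 ≡ 47 (mod 61)  [q = 3: ≢ 1 ✓]
59^12 ≡ 9 (mod 61)  [q = 5: ≢ 1 ✓]
None equal 1, so ord_61(59) = 60: 59 is a primitive root.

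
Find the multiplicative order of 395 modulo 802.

Since 395 ∈ (Z/802Z)^×, its order divides φ(802) = φ(2)·φ(401) = 1·400 = 400 = 2^4 · 5^2.
Divisors of 400: 1, 2, 4, 5, 8, 10, 16, 20, 25, 40, 50, 80, 100, 200, 400.
Compute 395^d (mod 802) for the divisors d until we hit 1:
395^1 ≡ 395 (mod 802)
395^2 ≡ 437 (mod 802)
395^4 ≡ 93 (mod 802)
395^5 ≡ 645 (mod 802)
395^8 ≡ 629 (mod 802)
395^10 ≡ 589 (mod 802)
395^16 ≡ 255 (mod 802)
395^20 ≡ 457 (mod 802)
395^25 ≡ 431 (mod 802)
395^40 ≡ 329 (mod 802)
395^50 ≡ 499 (mod 802)
395^80 ≡ 773 (mod 802)
395^100 ≡ 381 (mod 802)
395^200 ≡ 801 (mod 802)
395^400 ≡ 1 (mod 802) ✓
So ord_802(395) = 400.

400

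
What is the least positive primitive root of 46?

5

φ(46) = φ(2)·φ(23) = 1·22 = 22 = 2 · 11.
Test candidates g = 2, 3, … against the prime factors q ∈ {2, 11} of φ(46): g is a generator iff g^(22/q) ≢ 1 for every such q.
g = 2: gcd(2, 46) = 2 > 1, not a unit — skip.
g = 3: 3^11 ≡ 1 — hits 1, so not a primitive root.
g = 4: gcd(4, 46) = 2 > 1, not a unit — skip.
g = 5: 5^11 ≡ 45; 5^2 ≡ 25 — none is 1, so 5 is a primitive root.
Hence the least primitive root of 46 is 5.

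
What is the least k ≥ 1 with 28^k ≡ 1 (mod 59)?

29

The order of 28 must divide φ(59) = 59 − 1 = 58 = 2 · 29.
Divisors of 58: 1, 2, 29, 58.
Test each divisor d:
28^1 ≡ 28
28^2 ≡ 17
28^29 ≡ 1
Therefore the multiplicative order of 28 modulo 59 is 29.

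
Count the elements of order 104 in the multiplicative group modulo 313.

48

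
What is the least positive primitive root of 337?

10

φ(337) = 337 − 1 = 336 = 2^4 · 3 · 7.
g is a primitive root iff g^(336/q) ≢ 1 (mod 337) for each prime q ∈ {2, 3, 7}.
g = 2: 2^168 ≡ 1 — hits 1, so not a primitive root.
g = 3: 3^168 ≡ 1 — hits 1, so not a primitive root.
g = 4: 4^168 ≡ 1 — hits 1, so not a primitive root.
g = 5: 5^168 ≡ 336; 5^112 ≡ 1 — hits 1, so not a primitive root.
g = 6: 6^168 ≡ 1 — hits 1, so not a primitive root.
g = 7: 7^168 ≡ 1 — hits 1, so not a primitive root.
g = 8: 8^168 ≡ 1 — hits 1, so not a primitive root.
g = 9: 9^168 ≡ 1 — hits 1, so not a primitive root.
g = 10: 10^168 ≡ 336; 10^112 ≡ 128; 10^48 ≡ 175 — none is 1, so 10 is a primitive root.
So 10 is the smallest generator of (Z/337Z)^×.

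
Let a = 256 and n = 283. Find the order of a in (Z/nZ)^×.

47

Since 256 ∈ (Z/283Z)^×, its order divides φ(283) = 283 − 1 = 282 = 2 · 3 · 47.
Divisors of 282: 1, 2, 3, 6, 47, 94, 141, 282.
Evaluate successive powers at the divisors of 282:
256^1 ≡ 256 (mod 283)
256^2 ≡ 163 (mod 283)
256^3 ≡ 127 (mod 283)
256^6 ≡ 281 (mod 283)
256^47 ≡ 1 (mod 283) ✓
The smallest such exponent is 47, so the order of 256 is 47.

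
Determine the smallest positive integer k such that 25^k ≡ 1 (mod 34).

8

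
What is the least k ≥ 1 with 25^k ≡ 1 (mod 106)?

26

ord(25) | φ(106) = φ(2)·φ(53) = 1·52 = 52 = 2^2 · 13.
Divisors of 52: 1, 2, 4, 13, 26, 52.
Evaluate successive powers at the divisors of 52:
25^1 ≡ 25
25^2 ≡ 95
25^4 ≡ 15
25^13 ≡ 105
25^26 ≡ 1
Therefore the multiplicative order of 25 modulo 106 is 26.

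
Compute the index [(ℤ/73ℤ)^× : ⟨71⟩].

ord(71) | φ(73) = 73 − 1 = 72 = 2^3 · 3^2.
Divisors of 72: 1, 2, 3, 4, 6, 8, 9, 12, 18, 24, 36, 72.
Compute 71^d (mod 73) for the divisors d until we hit 1:
71^1 ≡ 71
71^2 ≡ 4
71^3 ≡ 65
71^4 ≡ 16
71^6 ≡ 64
71^8 ≡ 37
71^9 ≡ 72
71^12 ≡ 8
71^18 ≡ 1
The order of 71 is 18, so the subgroup it generates has 18 elements.
The index is φ(73) / ord(71) = 72 / 18 = 4.

4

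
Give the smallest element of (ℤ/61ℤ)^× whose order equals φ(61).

2

φ(61) = 61 − 1 = 60 = 2^2 · 3 · 5.
g is a primitive root iff g^(60/q) ≢ 1 (mod 61) for each prime q ∈ {2, 3, 5}.
g = 2: 2^30 ≡ 60; 2^20 ≡ 47; 2^12 ≡ 9 — none is 1, so 2 is a primitive root.
So 2 is the smallest generator of (Z/61Z)^×.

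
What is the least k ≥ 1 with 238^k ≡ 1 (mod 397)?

The order of 238 must divide φ(397) = 397 − 1 = 396 = 2^2 · 3^2 · 11.
Divisors of 396: 1, 2, 3, 4, 6, 9, 11, 12, 18, 22, 33, 36, 44, 66, 99, 132, 198, 396.
Compute 238^d (mod 397) for the divisors d until we hit 1:
238^1 ≡ 238 (mod 397)
238^2 ≡ 270 (mod 397)
238^3 ≡ 343 (mod 397)
238^4 ≡ 249 (mod 397)
238^6 ≡ 137 (mod 397)
238^9 ≡ 145 (mod 397)
238^11 ≡ 244 (mod 397)
238^12 ≡ 110 (mod 397)
238^18 ≡ 381 (mod 397)
238^22 ≡ 383 (mod 397)
238^33 ≡ 157 (mod 397)
238^36 ≡ 256 (mod 397)
238^44 ≡ 196 (mod 397)
238^66 ≡ 35 (mod 397)
238^99 ≡ 334 (mod 397)
238^132 ≡ 34 (mod 397)
238^198 ≡ 396 (mod 397)
238^396 ≡ 1 (mod 397) ✓
Hence ord(238) = 396.

396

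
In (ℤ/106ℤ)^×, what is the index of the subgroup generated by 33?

1

ord(33) | φ(106) = φ(2)·φ(53) = 1·52 = 52 = 2^2 · 13.
Divisors of 52: 1, 2, 4, 13, 26, 52.
Compute 33^d (mod 106) for the divisors d until we hit 1:
33^1 ≡ 33
33^2 ≡ 29
33^4 ≡ 99
33^13 ≡ 23
33^26 ≡ 105
33^52 ≡ 1
Thus |⟨33⟩| = ord(33) = 52.
The index is φ(106) / ord(33) = 52 / 52 = 1.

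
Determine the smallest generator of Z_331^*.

3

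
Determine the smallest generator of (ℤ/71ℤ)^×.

7

φ(71) = 71 − 1 = 70 = 2 · 5 · 7.
Test candidates g = 2, 3, … against the prime factors q ∈ {2, 5, 7} of φ(71): g is a generator iff g^(70/q) ≢ 1 for every such q.
g = 2: 2^35 ≡ 1 — hits 1, so not a primitive root.
g = 3: 3^35 ≡ 1 — hits 1, so not a primitive root.
g = 4: 4^35 ≡ 1 — hits 1, so not a primitive root.
g = 5: 5^35 ≡ 1 — hits 1, so not a primitive root.
g = 6: 6^35 ≡ 1 — hits 1, so not a primitive root.
g = 7: 7^35 ≡ 70; 7^14 ≡ 54; 7^10 ≡ 45 — none is 1, so 7 is a primitive root.
So 7 is the smallest generator of (Z/71Z)^×.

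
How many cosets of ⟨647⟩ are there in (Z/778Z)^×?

1

By Lagrange's theorem, ord_778(647) divides φ(778) = φ(2)·φ(389) = 1·388 = 388 = 2^2 · 97.
Divisors of 388: 1, 2, 4, 97, 194, 388.
Test each divisor d:
647^1 ≡ 647
647^2 ≡ 45
647^4 ≡ 469
647^97 ≡ 115
647^194 ≡ 777
647^388 ≡ 1
So ord_778(647) = 388, hence |⟨647⟩| = 388.
[(Z/778Z)^× : ⟨647⟩] = 388/388 = 1.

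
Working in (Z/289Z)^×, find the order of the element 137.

17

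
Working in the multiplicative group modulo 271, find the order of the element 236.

90

Since 236 ∈ (Z/271Z)^×, its order divides φ(271) = 271 − 1 = 270 = 2 · 3^3 · 5.
Divisors of 270: 1, 2, 3, 5, 6, 9, 10, 15, 18, 27, 30, 45, 54, 90, 135, 270.
Test each divisor d:
236^1 ≡ 236
236^2 ≡ 141
236^3 ≡ 214
236^5 ≡ 93
236^6 ≡ 268
236^9 ≡ 171
236^10 ≡ 248
236^15 ≡ 29
236^18 ≡ 244
236^27 ≡ 261
236^30 ≡ 28
236^45 ≡ 270
236^54 ≡ 100
236^90 ≡ 1
So ord_271(236) = 90.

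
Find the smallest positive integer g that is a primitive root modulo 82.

7

φ(82) = φ(2)·φ(41) = 1·40 = 40 = 2^3 · 5.
g is a primitive root iff g^(40/q) ≢ 1 (mod 82) for each prime q ∈ {2, 5}.
g = 2: gcd(2, 82) = 2 > 1, not a unit — skip.
g = 3: 3^20 ≡ 81; 3^8 ≡ 1 — hits 1, so not a primitive root.
g = 4: gcd(4, 82) = 2 > 1, not a unit — skip.
g = 5: 5^20 ≡ 1 — hits 1, so not a primitive root.
g = 6: gcd(6, 82) = 2 > 1, not a unit — skip.
g = 7: 7^20 ≡ 81; 7^8 ≡ 37 — none is 1, so 7 is a primitive root.
So 7 is the smallest generator of (Z/82Z)^×.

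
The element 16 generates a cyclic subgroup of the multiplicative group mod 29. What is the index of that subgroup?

Since 16 ∈ (Z/29Z)^×, its order divides φ(29) = 29 − 1 = 28 = 2^2 · 7.
Divisors of 28: 1, 2, 4, 7, 14, 28.
Check 16^d mod 29 for each divisor in increasing order:
16^1 ≡ 16
16^2 ≡ 24
16^4 ≡ 25
16^7 ≡ 1
Thus |⟨16⟩| = ord(16) = 7.
Index = |(Z/29Z)^×| / |⟨16⟩| = 28 / 7 = 4.

4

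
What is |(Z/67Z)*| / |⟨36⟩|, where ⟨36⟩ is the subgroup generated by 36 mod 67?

By Lagrange's theorem, ord_67(36) divides φ(67) = 67 − 1 = 66 = 2 · 3 · 11.
Divisors of 66: 1, 2, 3, 6, 11, 22, 33, 66.
Compute 36^d (mod 67) for the divisors d until we hit 1:
36^1 ≡ 36
36^2 ≡ 23
36^3 ≡ 24
36^6 ≡ 40
36^11 ≡ 37
36^22 ≡ 29
36^33 ≡ 1
The order of 36 is 33, so the subgroup it generates has 33 elements.
The index is φ(67) / ord(36) = 66 / 33 = 2.

2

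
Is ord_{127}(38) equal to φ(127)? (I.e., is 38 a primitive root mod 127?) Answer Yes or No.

No

φ(127) = 127 − 1 = 126 = 2 · 3^2 · 7.
An element g generates (Z/127Z)^× iff g^(126/q) ≢ 1 (mod 127) for each prime q ∈ {2, 3, 7}.
38^63 ≡ 1 (mod 127)  [q = 2: ≡ 1 ✗]
38^42 ≡ 1 (mod 127)  [q = 3: ≡ 1 ✗]
38^18 ≡ 16 (mod 127)  [q = 7: ≢ 1 ✓]
38^63 ≡ 1 shows ord(38) | 63, strictly less than φ(127); not a primitive root.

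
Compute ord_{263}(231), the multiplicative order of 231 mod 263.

262

ord(231) | φ(263) = 263 − 1 = 262 = 2 · 131.
Divisors of 262: 1, 2, 131, 262.
Test each divisor d:
231^1 ≡ 231 (mod 263)
231^2 ≡ 235 (mod 263)
231^131 ≡ 262 (mod 263)
231^262 ≡ 1 (mod 263) ✓
Therefore the multiplicative order of 231 modulo 263 is 262.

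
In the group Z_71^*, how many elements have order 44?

0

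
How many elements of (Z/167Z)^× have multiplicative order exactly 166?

82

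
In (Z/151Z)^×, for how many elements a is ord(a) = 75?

40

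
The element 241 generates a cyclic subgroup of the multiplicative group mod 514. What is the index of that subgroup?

By Lagrange's theorem, ord_514(241) divides φ(514) = φ(2)·φ(257) = 1·256 = 256 = 2^8.
Divisors of 256: 1, 2, 4, 8, 16, 32, 64, 128, 256.
Check 241^d mod 514 for each divisor in increasing order:
241^1 ≡ 241 (mod 514)
241^2 ≡ 513 (mod 514)
241^4 ≡ 1 (mod 514) ✓
Thus |⟨241⟩| = ord(241) = 4.
The index is φ(514) / ord(241) = 256 / 4 = 64.

64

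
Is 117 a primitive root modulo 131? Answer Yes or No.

No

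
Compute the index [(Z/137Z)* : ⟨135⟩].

By Lagrange's theorem, ord_137(135) divides φ(137) = 137 − 1 = 136 = 2^3 · 17.
Divisors of 136: 1, 2, 4, 8, 17, 34, 68, 136.
Compute 135^d (mod 137) for the divisors d until we hit 1:
135^1 ≡ 135
135^2 ≡ 4
135^4 ≡ 16
135^8 ≡ 119
135^17 ≡ 37
135^34 ≡ 136
135^68 ≡ 1
The order of 135 is 68, so the subgroup it generates has 68 elements.
[(Z/137Z)^× : ⟨135⟩] = 136/68 = 2.

2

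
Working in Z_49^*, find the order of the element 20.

The order of 20 must divide φ(49) = φ(7^2) = 7·(7−1) = 42 = 2 · 3 · 7.
Divisors of 42: 1, 2, 3, 6, 7, 14, 21, 42.
Check 20^d mod 49 for each divisor in increasing order:
20^1 ≡ 20
20^2 ≡ 8
20^3 ≡ 13
20^6 ≡ 22
20^7 ≡ 48
20^14 ≡ 1
Hence ord(20) = 14.

14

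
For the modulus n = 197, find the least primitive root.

φ(197) = 197 − 1 = 196 = 2^2 · 7^2.
Test candidates g = 2, 3, … against the prime factors q ∈ {2, 7} of φ(197): g is a generator iff g^(196/q) ≢ 1 for every such q.
g = 2: 2^98 ≡ 196; 2^28 ≡ 104 — none is 1, so 2 is a primitive root.
So 2 is the smallest generator of (Z/197Z)^×.

2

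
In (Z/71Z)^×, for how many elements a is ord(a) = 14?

6

φ(71) = 71 − 1 = 70 = 2 · 5 · 7.
(Z/71Z)^× is cyclic (|G| = 70); a cyclic group of order m has exactly φ(d) elements of each order d | m, and none otherwise.
14 = 2 · 7 divides 70, and φ(14) = 6.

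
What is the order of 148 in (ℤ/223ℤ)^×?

ord(148) | φ(223) = 223 − 1 = 222 = 2 · 3 · 37.
Divisors of 222: 1, 2, 3, 6, 37, 74, 111, 222.
Compute 148^d (mod 223) for the divisors d until we hit 1:
148^1 ≡ 148 (mod 223)
148^2 ≡ 50 (mod 223)
148^3 ≡ 41 (mod 223)
148^6 ≡ 120 (mod 223)
148^37 ≡ 183 (mod 223)
148^74 ≡ 39 (mod 223)
148^111 ≡ 1 (mod 223) ✓
Therefore the multiplicative order of 148 modulo 223 is 111.

111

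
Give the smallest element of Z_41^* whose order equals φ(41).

6

φ(41) = 41 − 1 = 40 = 2^3 · 5.
Test candidates g = 2, 3, … against the prime factors q ∈ {2, 5} of φ(41): g is a generator iff g^(40/q) ≢ 1 for every such q.
g = 2: 2^20 ≡ 1 — hits 1, so not a primitive root.
g = 3: 3^20 ≡ 40; 3^8 ≡ 1 — hits 1, so not a primitive root.
g = 4: 4^20 ≡ 1 — hits 1, so not a primitive root.
g = 5: 5^20 ≡ 1 — hits 1, so not a primitive root.
g = 6: 6^20 ≡ 40; 6^8 ≡ 10 — none is 1, so 6 is a primitive root.
The smallest primitive root modulo 41 is 6.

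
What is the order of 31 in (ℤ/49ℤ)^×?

6

The order of 31 must divide φ(49) = φ(7^2) = 7·(7−1) = 42 = 2 · 3 · 7.
Divisors of 42: 1, 2, 3, 6, 7, 14, 21, 42.
Compute 31^d (mod 49) for the divisors d until we hit 1:
31^1 ≡ 31 (mod 49)
31^2 ≡ 30 (mod 49)
31^3 ≡ 48 (mod 49)
31^6 ≡ 1 (mod 49) ✓
Therefore the multiplicative order of 31 modulo 49 is 6.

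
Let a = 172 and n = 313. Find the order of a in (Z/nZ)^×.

104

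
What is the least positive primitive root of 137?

φ(137) = 137 − 1 = 136 = 2^3 · 17.
g is a primitive root iff g^(136/q) ≢ 1 (mod 137) for each prime q ∈ {2, 17}.
g = 2: 2^68 ≡ 1 — hits 1, so not a primitive root.
g = 3: 3^68 ≡ 136; 3^8 ≡ 122 — none is 1, so 3 is a primitive root.
Hence the least primitive root of 137 is 3.

3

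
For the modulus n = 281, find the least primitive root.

3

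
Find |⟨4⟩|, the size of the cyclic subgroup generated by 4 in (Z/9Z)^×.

3

Since 4 ∈ (Z/9Z)^×, its order divides φ(9) = φ(3^2) = 3·(3−1) = 6 = 2 · 3.
Divisors of 6: 1, 2, 3, 6.
Test each divisor d:
4^1 ≡ 4 (mod 9)
4^2 ≡ 7 (mod 9)
4^3 ≡ 1 (mod 9) ✓
The smallest such exponent is 3, so the order of 4 is 3.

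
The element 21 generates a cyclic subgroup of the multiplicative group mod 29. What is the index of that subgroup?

Since 21 ∈ (Z/29Z)^×, its order divides φ(29) = 29 − 1 = 28 = 2^2 · 7.
Divisors of 28: 1, 2, 4, 7, 14, 28.
Check 21^d mod 29 for each divisor in increasing order:
21^1 ≡ 21 (mod 29)
21^2 ≡ 6 (mod 29)
21^4 ≡ 7 (mod 29)
21^7 ≡ 12 (mod 29)
21^14 ≡ 28 (mod 29)
21^28 ≡ 1 (mod 29) ✓
Thus |⟨21⟩| = ord(21) = 28.
The index is φ(29) / ord(21) = 28 / 28 = 1.

1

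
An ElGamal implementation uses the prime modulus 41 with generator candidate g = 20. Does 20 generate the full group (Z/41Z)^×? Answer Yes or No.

No

φ(41) = 41 − 1 = 40 = 2^3 · 5.
It suffices to check that the order of 20 is not a proper divisor of 40: compute 20^(40/q) for q ∈ {2, 5}.
20^20 ≡ 1 (mod 41)  [q = 2: ≡ 1 ✗]
20^8 ≡ 37 (mod 41)  [q = 5: ≢ 1 ✓]
The check at q = 2 fails, so 20 generates a proper subgroup.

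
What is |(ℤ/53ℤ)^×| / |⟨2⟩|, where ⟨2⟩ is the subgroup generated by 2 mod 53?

Since 2 ∈ (Z/53Z)^×, its order divides φ(53) = 53 − 1 = 52 = 2^2 · 13.
Divisors of 52: 1, 2, 4, 13, 26, 52.
Test each divisor d:
2^1 ≡ 2
2^2 ≡ 4
2^4 ≡ 16
2^13 ≡ 30
2^26 ≡ 52
2^52 ≡ 1
The order of 2 is 52, so the subgroup it generates has 52 elements.
[(Z/53Z)^× : ⟨2⟩] = 52/52 = 1.

1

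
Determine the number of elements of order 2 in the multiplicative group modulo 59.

φ(59) = 59 − 1 = 58 = 2 · 29.
(Z/59Z)^× is cyclic (|G| = 58); a cyclic group of order m has exactly φ(d) elements of each order d | m, and none otherwise.
2 | 58, and φ(2) = 2 − 1 = 1.

1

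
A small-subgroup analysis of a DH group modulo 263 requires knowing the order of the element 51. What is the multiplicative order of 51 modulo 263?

ord(51) | φ(263) = 263 − 1 = 262 = 2 · 131.
Divisors of 262: 1, 2, 131, 262.
Compute 51^d (mod 263) for the divisors d until we hit 1:
51^1 ≡ 51
51^2 ≡ 234
51^131 ≡ 1
The smallest such exponent is 131, so the order of 51 is 131.

131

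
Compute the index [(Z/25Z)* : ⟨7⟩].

5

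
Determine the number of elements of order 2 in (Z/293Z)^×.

φ(293) = 293 − 1 = 292 = 2^2 · 73.
Since (Z/293Z)^× is cyclic of order 292, the number of elements of order d is φ(d) when d | 292 and 0 otherwise.
2 | 292, and φ(2) = 2 − 1 = 1.

1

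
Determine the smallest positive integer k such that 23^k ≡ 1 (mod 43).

21

The order of 23 must divide φ(43) = 43 − 1 = 42 = 2 · 3 · 7.
Divisors of 42: 1, 2, 3, 6, 7, 14, 21, 42.
Check 23^d mod 43 for each divisor in increasing order:
23^1 ≡ 23 (mod 43)
23^2 ≡ 13 (mod 43)
23^3 ≡ 41 (mod 43)
23^6 ≡ 4 (mod 43)
23^7 ≡ 6 (mod 43)
23^14 ≡ 36 (mod 43)
23^21 ≡ 1 (mod 43) ✓
So ord_43(23) = 21.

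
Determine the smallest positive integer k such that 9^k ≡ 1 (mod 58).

14

ord(9) | φ(58) = φ(2)·φ(29) = 1·28 = 28 = 2^2 · 7.
Divisors of 28: 1, 2, 4, 7, 14, 28.
Compute 9^d (mod 58) for the divisors d until we hit 1:
9^1 ≡ 9 (mod 58)
9^2 ≡ 23 (mod 58)
9^4 ≡ 7 (mod 58)
9^7 ≡ 57 (mod 58)
9^14 ≡ 1 (mod 58) ✓
So ord_58(9) = 14.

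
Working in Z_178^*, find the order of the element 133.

22

By Lagrange's theorem, ord_178(133) divides φ(178) = φ(2)·φ(89) = 1·88 = 88 = 2^3 · 11.
Divisors of 88: 1, 2, 4, 8, 11, 22, 44, 88.
Check 133^d mod 178 for each divisor in increasing order:
133^1 ≡ 133
133^2 ≡ 67
133^4 ≡ 39
133^8 ≡ 97
133^11 ≡ 177
133^22 ≡ 1
The smallest such exponent is 22, so the order of 133 is 22.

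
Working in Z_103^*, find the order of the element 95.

34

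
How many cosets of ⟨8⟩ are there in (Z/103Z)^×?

6

The order of 8 must divide φ(103) = 103 − 1 = 102 = 2 · 3 · 17.
Divisors of 102: 1, 2, 3, 6, 17, 34, 51, 102.
Test each divisor d:
8^1 ≡ 8 (mod 103)
8^2 ≡ 64 (mod 103)
8^3 ≡ 100 (mod 103)
8^6 ≡ 9 (mod 103)
8^17 ≡ 1 (mod 103) ✓
The order of 8 is 17, so the subgroup it generates has 17 elements.
[(Z/103Z)^× : ⟨8⟩] = 102/17 = 6.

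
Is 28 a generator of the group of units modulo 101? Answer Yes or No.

φ(101) = 101 − 1 = 100 = 2^2 · 5^2.
An element g generates (Z/101Z)^× iff g^(100/q) ≢ 1 (mod 101) for each prime q ∈ {2, 5}.
28^50 ≡ 100 (mod 101)  [q = 2: ≢ 1 ✓]
28^20 ≡ 95 (mod 101)  [q = 5: ≢ 1 ✓]
Every test exponent gives a nontrivial residue, hence 28 generates the full group.

Yes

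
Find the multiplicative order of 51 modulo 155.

Since 51 ∈ (Z/155Z)^×, its order divides φ(155) = φ(5·31) = (5−1)·(31−1) = 4·30 = 120 = 2^3 · 3 · 5.
Divisors of 120: 1, 2, 3, 4, 5, 6, 8, 10, 12, 15, 20, 24, 30, 40, 60, 120.
Check 51^d mod 155 for each divisor in increasing order:
51^1 ≡ 51
51^2 ≡ 121
51^3 ≡ 126
51^4 ≡ 71
51^5 ≡ 56
51^6 ≡ 66
51^8 ≡ 81
51^10 ≡ 36
51^12 ≡ 16
51^15 ≡ 1
So ord_155(51) = 15.

15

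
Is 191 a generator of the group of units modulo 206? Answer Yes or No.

φ(206) = φ(2)·φ(103) = 1·102 = 102 = 2 · 3 · 17.
191 is a primitive root mod 206 iff 191^(φ(206)/q) ≢ 1 for every prime q | φ(206), i.e. q ∈ {2, 3, 17}.
191^51 ≡ 205 (mod 206)  [q = 2: ≢ 1 ✓]
191^34 ≡ 159 (mod 206)  [q = 3: ≢ 1 ✓]
191^6 ≡ 61 (mod 206)  [q = 17: ≢ 1 ✓]
All checks pass, so 191 has order 102 and is a primitive root modulo 206.

Yes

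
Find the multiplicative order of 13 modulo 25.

20

By Lagrange's theorem, ord_25(13) divides φ(25) = φ(5^2) = 5·(5−1) = 20 = 2^2 · 5.
Divisors of 20: 1, 2, 4, 5, 10, 20.
Check 13^d mod 25 for each divisor in increasing order:
13^1 ≡ 13 (mod 25)
13^2 ≡ 19 (mod 25)
13^4 ≡ 11 (mod 25)
13^5 ≡ 18 (mod 25)
13^10 ≡ 24 (mod 25)
13^20 ≡ 1 (mod 25) ✓
Hence ord(13) = 20.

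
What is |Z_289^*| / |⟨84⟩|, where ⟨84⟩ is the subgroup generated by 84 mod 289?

8

By Lagrange's theorem, ord_289(84) divides φ(289) = φ(17^2) = 17·(17−1) = 272 = 2^4 · 17.
Divisors of 272: 1, 2, 4, 8, 16, 17, 34, 68, 136, 272.
Test each divisor d:
84^1 ≡ 84 (mod 289)
84^2 ≡ 120 (mod 289)
84^4 ≡ 239 (mod 289)
84^8 ≡ 188 (mod 289)
84^16 ≡ 86 (mod 289)
84^17 ≡ 288 (mod 289)
84^34 ≡ 1 (mod 289) ✓
Thus |⟨84⟩| = ord(84) = 34.
The index is φ(289) / ord(84) = 272 / 34 = 8.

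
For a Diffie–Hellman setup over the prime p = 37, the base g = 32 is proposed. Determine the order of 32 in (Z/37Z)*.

36

Since 32 ∈ (Z/37Z)^×, its order divides φ(37) = 37 − 1 = 36 = 2^2 · 3^2.
Divisors of 36: 1, 2, 3, 4, 6, 9, 12, 18, 36.
Test each divisor d:
32^1 ≡ 32 (mod 37)
32^2 ≡ 25 (mod 37)
32^3 ≡ 23 (mod 37)
32^4 ≡ 33 (mod 37)
32^6 ≡ 11 (mod 37)
32^9 ≡ 31 (mod 37)
32^12 ≡ 10 (mod 37)
32^18 ≡ 36 (mod 37)
32^36 ≡ 1 (mod 37) ✓
Therefore the multiplicative order of 32 modulo 37 is 36.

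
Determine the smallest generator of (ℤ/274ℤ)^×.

3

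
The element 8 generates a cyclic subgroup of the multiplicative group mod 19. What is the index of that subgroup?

3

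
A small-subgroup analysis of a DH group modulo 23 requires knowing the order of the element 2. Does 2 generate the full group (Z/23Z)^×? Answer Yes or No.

No

φ(23) = 23 − 1 = 22 = 2 · 11.
An element g generates (Z/23Z)^× iff g^(22/q) ≢ 1 (mod 23) for each prime q ∈ {2, 11}.
2^11 ≡ 1 (mod 23)  [q = 2: ≡ 1 ✗]
2^2 ≡ 4 (mod 23)  [q = 11: ≢ 1 ✓]
The check at q = 2 fails, so 2 generates a proper subgroup.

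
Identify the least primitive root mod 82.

φ(82) = φ(2)·φ(41) = 1·40 = 40 = 2^3 · 5.
g is a primitive root iff g^(40/q) ≢ 1 (mod 82) for each prime q ∈ {2, 5}.
g = 2: gcd(2, 82) = 2 > 1, not a unit — skip.
g = 3: 3^20 ≡ 81; 3^8 ≡ 1 — hits 1, so not a primitive root.
g = 4: gcd(4, 82) = 2 > 1, not a unit — skip.
g = 5: 5^20 ≡ 1 — hits 1, so not a primitive root.
g = 6: gcd(6, 82) = 2 > 1, not a unit — skip.
g = 7: 7^20 ≡ 81; 7^8 ≡ 37 — none is 1, so 7 is a primitive root.
Hence the least primitive root of 82 is 7.

7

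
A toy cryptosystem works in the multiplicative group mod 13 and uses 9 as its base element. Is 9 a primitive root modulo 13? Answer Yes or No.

No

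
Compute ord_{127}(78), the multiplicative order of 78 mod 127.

Since 78 ∈ (Z/127Z)^×, its order divides φ(127) = 127 − 1 = 126 = 2 · 3^2 · 7.
Divisors of 126: 1, 2, 3, 6, 7, 9, 14, 18, 21, 42, 63, 126.
Test each divisor d:
78^1 ≡ 78 (mod 127)
78^2 ≡ 115 (mod 127)
78^3 ≡ 80 (mod 127)
78^6 ≡ 50 (mod 127)
78^7 ≡ 90 (mod 127)
78^9 ≡ 63 (mod 127)
78^14 ≡ 99 (mod 127)
78^18 ≡ 32 (mod 127)
78^21 ≡ 20 (mod 127)
78^42 ≡ 19 (mod 127)
78^63 ≡ 126 (mod 127)
78^126 ≡ 1 (mod 127) ✓
Hence ord(78) = 126.

126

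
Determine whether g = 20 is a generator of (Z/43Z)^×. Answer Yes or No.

Yes

φ(43) = 43 − 1 = 42 = 2 · 3 · 7.
20 is a primitive root mod 43 iff 20^(φ(43)/q) ≢ 1 for every prime q | φ(43), i.e. q ∈ {2, 3, 7}.
20^21 ≡ 42 (mod 43)  [q = 2: ≢ 1 ✓]
20^14 ≡ 36 (mod 43)  [q = 3: ≢ 1 ✓]
20^6 ≡ 4 (mod 43)  [q = 7: ≢ 1 ✓]
None equal 1, so ord_43(20) = 42: 20 is a primitive root.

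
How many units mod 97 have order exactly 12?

φ(97) = 97 − 1 = 96 = 2^5 · 3.
(Z/97Z)^× is cyclic (|G| = 96); a cyclic group of order m has exactly φ(d) elements of each order d | m, and none otherwise.
12 = 2^2 · 3 divides 96, and φ(12) = 4.

4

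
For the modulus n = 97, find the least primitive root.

5

φ(97) = 97 − 1 = 96 = 2^5 · 3.
Test candidates g = 2, 3, … against the prime factors q ∈ {2, 3} of φ(97): g is a generator iff g^(96/q) ≢ 1 for every such q.
g = 2: 2^48 ≡ 1 — hits 1, so not a primitive root.
g = 3: 3^48 ≡ 1 — hits 1, so not a primitive root.
g = 4: 4^48 ≡ 1 — hits 1, so not a primitive root.
g = 5: 5^48 ≡ 96; 5^32 ≡ 35 — none is 1, so 5 is a primitive root.
Hence the least primitive root of 97 is 5.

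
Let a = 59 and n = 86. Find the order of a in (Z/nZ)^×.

7

The order of 59 must divide φ(86) = φ(2)·φ(43) = 1·42 = 42 = 2 · 3 · 7.
Divisors of 42: 1, 2, 3, 6, 7, 14, 21, 42.
Evaluate successive powers at the divisors of 42:
59^1 ≡ 59 (mod 86)
59^2 ≡ 41 (mod 86)
59^3 ≡ 11 (mod 86)
59^6 ≡ 35 (mod 86)
59^7 ≡ 1 (mod 86) ✓
Therefore the multiplicative order of 59 modulo 86 is 7.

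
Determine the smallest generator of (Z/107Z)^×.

2

φ(107) = 107 − 1 = 106 = 2 · 53.
g is a primitive root iff g^(106/q) ≢ 1 (mod 107) for each prime q ∈ {2, 53}.
g = 2: 2^53 ≡ 106; 2^2 ≡ 4 — none is 1, so 2 is a primitive root.
Hence the least primitive root of 107 is 2.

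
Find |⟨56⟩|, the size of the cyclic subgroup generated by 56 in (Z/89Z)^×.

ord(56) | φ(89) = 89 − 1 = 88 = 2^3 · 11.
Divisors of 88: 1, 2, 4, 8, 11, 22, 44, 88.
Compute 56^d (mod 89) for the divisors d until we hit 1:
56^1 ≡ 56
56^2 ≡ 21
56^4 ≡ 85
56^8 ≡ 16
56^11 ≡ 37
56^22 ≡ 34
56^44 ≡ 88
56^88 ≡ 1
Hence ord(56) = 88.

88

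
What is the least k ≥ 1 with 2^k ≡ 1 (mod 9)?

6

Since 2 ∈ (Z/9Z)^×, its order divides φ(9) = φ(3^2) = 3·(3−1) = 6 = 2 · 3.
Divisors of 6: 1, 2, 3, 6.
Compute 2^d (mod 9) for the divisors d until we hit 1:
2^1 ≡ 2 (mod 9)
2^2 ≡ 4 (mod 9)
2^3 ≡ 8 (mod 9)
2^6 ≡ 1 (mod 9) ✓
Therefore the multiplicative order of 2 modulo 9 is 6.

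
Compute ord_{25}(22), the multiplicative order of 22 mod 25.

20

By Lagrange's theorem, ord_25(22) divides φ(25) = φ(5^2) = 5·(5−1) = 20 = 2^2 · 5.
Divisors of 20: 1, 2, 4, 5, 10, 20.
Check 22^d mod 25 for each divisor in increasing order:
22^1 ≡ 22 (mod 25)
22^2 ≡ 9 (mod 25)
22^4 ≡ 6 (mod 25)
22^5 ≡ 7 (mod 25)
22^10 ≡ 24 (mod 25)
22^20 ≡ 1 (mod 25) ✓
Therefore the multiplicative order of 22 modulo 25 is 20.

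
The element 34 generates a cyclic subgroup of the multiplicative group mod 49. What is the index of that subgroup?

3

Since 34 ∈ (Z/49Z)^×, its order divides φ(49) = φ(7^2) = 7·(7−1) = 42 = 2 · 3 · 7.
Divisors of 42: 1, 2, 3, 6, 7, 14, 21, 42.
Check 34^d mod 49 for each divisor in increasing order:
34^1 ≡ 34 (mod 49)
34^2 ≡ 29 (mod 49)
34^3 ≡ 6 (mod 49)
34^6 ≡ 36 (mod 49)
34^7 ≡ 48 (mod 49)
34^14 ≡ 1 (mod 49) ✓
Thus |⟨34⟩| = ord(34) = 14.
Index = |(Z/49Z)^×| / |⟨34⟩| = 42 / 14 = 3.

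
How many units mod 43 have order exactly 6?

2

φ(43) = 43 − 1 = 42 = 2 · 3 · 7.
(Z/43Z)^× is cyclic (|G| = 42); a cyclic group of order m has exactly φ(d) elements of each order d | m, and none otherwise.
6 = 2 · 3 divides 42, and φ(6) = 2.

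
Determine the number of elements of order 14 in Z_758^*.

6

φ(758) = φ(2)·φ(379) = 1·378 = 378 = 2 · 3^3 · 7.
(Z/758Z)^× is cyclic (|G| = 378); a cyclic group of order m has exactly φ(d) elements of each order d | m, and none otherwise.
14 = 2 · 7 divides 378, and φ(14) = 6.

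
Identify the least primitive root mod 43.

3

φ(43) = 43 − 1 = 42 = 2 · 3 · 7.
g is a primitive root iff g^(42/q) ≢ 1 (mod 43) for each prime q ∈ {2, 3, 7}.
g = 2: 2^21 ≡ 42; 2^14 ≡ 1 — hits 1, so not a primitive root.
g = 3: 3^21 ≡ 42; 3^14 ≡ 36; 3^6 ≡ 41 — none is 1, so 3 is a primitive root.
So 3 is the smallest generator of (Z/43Z)^×.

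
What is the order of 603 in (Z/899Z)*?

105

ord(603) | φ(899) = φ(29·31) = (29−1)·(31−1) = 28·30 = 840 = 2^3 · 3 · 5 · 7.
Divisors of 840: 1, 2, 3, 4, 5, 6, 7, 8, 10, 12, 14, 15, 20, 21, 24, 28, 30, 35, 40, 42, 56, 60, 70, 84, 105, 120, 140, 168, 210, 280, 420, 840.
Check 603^d mod 899 for each divisor in increasing order:
603^1 ≡ 603
603^2 ≡ 413
603^3 ≡ 16
603^4 ≡ 658
603^5 ≡ 315
603^6 ≡ 256
603^7 ≡ 639
603^8 ≡ 545
603^10 ≡ 335
603^12 ≡ 808
603^14 ≡ 175
603^15 ≡ 342
603^20 ≡ 749
603^21 ≡ 349
603^24 ≡ 190
603^28 ≡ 59
603^30 ≡ 94
603^35 ≡ 842
603^40 ≡ 25
603^42 ≡ 436
603^56 ≡ 784
603^60 ≡ 745
603^70 ≡ 552
603^84 ≡ 407
603^105 ≡ 1
Therefore the multiplicative order of 603 modulo 899 is 105.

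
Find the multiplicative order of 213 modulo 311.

The order of 213 must divide φ(311) = 311 − 1 = 310 = 2 · 5 · 31.
Divisors of 310: 1, 2, 5, 10, 31, 62, 155, 310.
Compute 213^d (mod 311) for the divisors d until we hit 1:
213^1 ≡ 213 (mod 311)
213^2 ≡ 274 (mod 311)
213^5 ≡ 190 (mod 311)
213^10 ≡ 24 (mod 311)
213^31 ≡ 275 (mod 311)
213^62 ≡ 52 (mod 311)
213^155 ≡ 310 (mod 311)
213^310 ≡ 1 (mod 311) ✓
So ord_311(213) = 310.

310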